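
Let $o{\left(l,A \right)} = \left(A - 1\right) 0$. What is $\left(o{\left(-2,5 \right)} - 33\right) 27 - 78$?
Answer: $-969$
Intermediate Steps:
$o{\left(l,A \right)} = 0$ ($o{\left(l,A \right)} = \left(-1 + A\right) 0 = 0$)
$\left(o{\left(-2,5 \right)} - 33\right) 27 - 78 = \left(0 - 33\right) 27 - 78 = \left(-33\right) 27 - 78 = -891 - 78 = -969$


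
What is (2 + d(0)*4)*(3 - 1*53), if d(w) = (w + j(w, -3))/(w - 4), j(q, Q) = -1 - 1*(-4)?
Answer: 50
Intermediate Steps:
j(q, Q) = 3 (j(q, Q) = -1 + 4 = 3)
d(w) = (3 + w)/(-4 + w) (d(w) = (w + 3)/(w - 4) = (3 + w)/(-4 + w))
(2 + d(0)*4)*(3 - 1*53) = (2 + ((3 + 0)/(-4 + 0))*4)*(3 - 1*53) = (2 + (3/(-4))*4)*(3 - 53) = (2 - 1/4*3*4)*(-50) = (2 - 3/4*4)*(-50) = (2 - 3)*(-50) = -1*(-50) = 50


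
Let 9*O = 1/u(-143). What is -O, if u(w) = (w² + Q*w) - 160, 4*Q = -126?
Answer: -2/446283 ≈ -4.4815e-6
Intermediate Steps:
Q = -63/2 (Q = (¼)*(-126) = -63/2 ≈ -31.500)
u(w) = -160 + w² - 63*w/2 (u(w) = (w² - 63*w/2) - 160 = -160 + w² - 63*w/2)
O = 2/446283 (O = 1/(9*(-160 + (-143)² - 63/2*(-143))) = 1/(9*(-160 + 20449 + 9009/2)) = 1/(9*(49587/2)) = (⅑)*(2/49587) = 2/446283 ≈ 4.4815e-6)
-O = -1*2/446283 = -2/446283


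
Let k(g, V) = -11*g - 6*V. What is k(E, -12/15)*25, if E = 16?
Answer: -4280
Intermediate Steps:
k(E, -12/15)*25 = (-11*16 - (-72)/15)*25 = (-176 - (-72)/15)*25 = (-176 - 6*(-⅘))*25 = (-176 + 24/5)*25 = -856/5*25 = -4280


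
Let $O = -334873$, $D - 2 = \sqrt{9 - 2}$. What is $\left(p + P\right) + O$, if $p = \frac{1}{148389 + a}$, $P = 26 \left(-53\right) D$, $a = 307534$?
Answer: $- \frac{153932826566}{455923} - 1378 \sqrt{7} \approx -3.4128 \cdot 10^{5}$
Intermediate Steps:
$D = 2 + \sqrt{7}$ ($D = 2 + \sqrt{9 - 2} = 2 + \sqrt{7} \approx 4.6458$)
$P = -2756 - 1378 \sqrt{7}$ ($P = 26 \left(-53\right) \left(2 + \sqrt{7}\right) = - 1378 \left(2 + \sqrt{7}\right) = -2756 - 1378 \sqrt{7} \approx -6401.8$)
$p = \frac{1}{455923}$ ($p = \frac{1}{148389 + 307534} = \frac{1}{455923} \approx 2.1934 \cdot 10^{-6}$)
$\left(p + P\right) + O = \left(\frac{1}{455923} - \left(2756 + 1378 \sqrt{7}\right)\right) - 334873 = \left(- \frac{1256523787}{455923} - 1378 \sqrt{7}\right) - 334873 = - \frac{153932826566}{455923} - 1378 \sqrt{7}$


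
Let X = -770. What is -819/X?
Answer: 117/110 ≈ 1.0636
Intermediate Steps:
-819/X = -819/(-770) = -819*(-1/770) = 117/110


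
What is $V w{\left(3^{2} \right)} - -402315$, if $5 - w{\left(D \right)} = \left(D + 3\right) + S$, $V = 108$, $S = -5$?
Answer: $402099$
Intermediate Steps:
$w{\left(D \right)} = 7 - D$ ($w{\left(D \right)} = 5 - \left(\left(D + 3\right) - 5\right) = 5 - \left(\left(3 + D\right) - 5\right) = 5 - \left(-2 + D\right) = 7 - D$)
$V w{\left(3^{2} \right)} - -402315 = 108 \left(7 - 3^{2}\right) - -402315 = 108 \left(7 - 9\right) + 402315 = 108 \left(-2\right) + 402315 = -216 + 402315 = 402099$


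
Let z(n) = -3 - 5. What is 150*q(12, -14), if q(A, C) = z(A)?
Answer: -1200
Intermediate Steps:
z(n) = -8
q(A, C) = -8
150*q(12, -14) = 150*(-8) = -1200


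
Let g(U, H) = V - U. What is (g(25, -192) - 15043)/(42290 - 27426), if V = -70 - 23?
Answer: -15161/14864 ≈ -1.0200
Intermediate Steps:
V = -93
g(U, H) = -93 - U
(g(25, -192) - 15043)/(42290 - 27426) = ((-93 - 1*25) - 15043)/(42290 - 27426) = ((-93 - 25) - 15043)/14864 = (-118 - 15043)*(1/14864) = -15161*1/14864 = -15161/14864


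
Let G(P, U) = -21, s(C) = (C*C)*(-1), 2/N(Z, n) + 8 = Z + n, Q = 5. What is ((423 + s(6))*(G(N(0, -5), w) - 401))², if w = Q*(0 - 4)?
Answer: 26671462596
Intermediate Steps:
w = -20 (w = 5*(0 - 4) = 5*(-4) = -20)
N(Z, n) = 2/(-8 + Z + n) (N(Z, n) = 2/(-8 + (Z + n)) = 2/(-8 + Z + n))
s(C) = -C² (s(C) = C²*(-1) = -C²)
((423 + s(6))*(G(N(0, -5), w) - 401))² = ((423 - 1*6²)*(-21 - 401))² = ((423 - 1*36)*(-422))² = ((423 - 36)*(-422))² = (387*(-422))² = (-163314)² = 26671462596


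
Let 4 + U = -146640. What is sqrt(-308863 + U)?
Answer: I*sqrt(455507) ≈ 674.91*I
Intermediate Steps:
U = -146644 (U = -4 - 146640 = -146644)
sqrt(-308863 + U) = sqrt(-308863 - 146644) = sqrt(-455507) = I*sqrt(455507)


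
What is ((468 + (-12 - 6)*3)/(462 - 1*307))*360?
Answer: 29808/31 ≈ 961.55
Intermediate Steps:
((468 + (-12 - 6)*3)/(462 - 1*307))*360 = ((468 - 18*3)/(462 - 307))*360 = ((468 - 54)/155)*360 = (414*(1/155))*360 = (414/155)*360 = 29808/31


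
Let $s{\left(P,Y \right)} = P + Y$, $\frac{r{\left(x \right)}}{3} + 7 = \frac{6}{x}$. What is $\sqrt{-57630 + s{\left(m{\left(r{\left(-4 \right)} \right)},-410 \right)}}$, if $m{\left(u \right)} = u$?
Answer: $\frac{i \sqrt{232262}}{2} \approx 240.97 i$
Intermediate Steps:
$r{\left(x \right)} = -21 + \frac{18}{x}$ ($r{\left(x \right)} = -21 + 3 \frac{6}{x} = -21 + \frac{18}{x}$)
$\sqrt{-57630 + s{\left(m{\left(r{\left(-4 \right)} \right)},-410 \right)}} = \sqrt{-57630 - \left(431 + \frac{9}{2}\right)} = \sqrt{-57630 + \left(\left(-21 + 18 \left(- \frac{1}{4}\right)\right) - 410\right)} = \sqrt{-57630 - \frac{871}{2}} = \sqrt{- \frac{116131}{2}} = \frac{i \sqrt{232262}}{2}$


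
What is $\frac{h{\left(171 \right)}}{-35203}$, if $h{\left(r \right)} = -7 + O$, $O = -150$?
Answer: $\frac{157}{35203} \approx 0.0044598$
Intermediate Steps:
$h{\left(r \right)} = -157$ ($h{\left(r \right)} = -7 - 150 = -157$)
$\frac{h{\left(171 \right)}}{-35203} = - \frac{157}{-35203} = \left(-157\right) \left(- \frac{1}{35203}\right) = \frac{157}{35203}$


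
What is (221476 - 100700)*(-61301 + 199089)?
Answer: 16641483488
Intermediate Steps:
(221476 - 100700)*(-61301 + 199089) = 120776*137788 = 16641483488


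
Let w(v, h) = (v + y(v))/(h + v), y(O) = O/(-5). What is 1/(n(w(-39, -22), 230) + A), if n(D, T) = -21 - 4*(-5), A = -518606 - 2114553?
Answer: -1/2633160 ≈ -3.7977e-7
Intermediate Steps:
y(O) = -O/5 (y(O) = O*(-⅕) = -O/5)
w(v, h) = 4*v/(5*(h + v)) (w(v, h) = (v - v/5)/(h + v) = (4*v/5)/(h + v) = 4*v/(5*(h + v)))
A = -2633159
n(D, T) = -1 (n(D, T) = -21 + 20 = -1)
1/(n(w(-39, -22), 230) + A) = 1/(-1 - 2633159) = 1/(-2633160) = -1/2633160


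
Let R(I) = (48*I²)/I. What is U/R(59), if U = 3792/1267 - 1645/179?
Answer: -1405447/642277776 ≈ -0.0021882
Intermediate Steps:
R(I) = 48*I
U = -1405447/226793 (U = 3792*(1/1267) - 1645*1/179 = 3792/1267 - 1645/179 = -1405447/226793 ≈ -6.1970)
U/R(59) = -1405447/(226793*(48*59)) = -1405447/226793/2832 = -1405447/226793*1/2832 = -1405447/642277776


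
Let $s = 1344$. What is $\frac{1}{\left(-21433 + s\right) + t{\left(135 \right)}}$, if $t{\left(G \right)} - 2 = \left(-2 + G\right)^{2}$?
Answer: $- \frac{1}{2398} \approx -0.00041701$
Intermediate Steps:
$t{\left(G \right)} = 2 + \left(-2 + G\right)^{2}$
$\frac{1}{\left(-21433 + s\right) + t{\left(135 \right)}} = \frac{1}{\left(-21433 + 1344\right) + \left(2 + \left(-2 + 135\right)^{2}\right)} = \frac{1}{-20089 + \left(2 + 133^{2}\right)} = \frac{1}{-20089 + \left(2 + 17689\right)} = \frac{1}{-20089 + 17691} = \frac{1}{-2398} = - \frac{1}{2398}$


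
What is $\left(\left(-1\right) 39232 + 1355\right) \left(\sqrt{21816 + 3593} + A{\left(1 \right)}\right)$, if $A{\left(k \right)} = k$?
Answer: $-37877 - 37877 \sqrt{25409} \approx -6.0755 \cdot 10^{6}$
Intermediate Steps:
$\left(\left(-1\right) 39232 + 1355\right) \left(\sqrt{21816 + 3593} + A{\left(1 \right)}\right) = \left(\left(-1\right) 39232 + 1355\right) \left(\sqrt{21816 + 3593} + 1\right) = \left(-39232 + 1355\right) \left(\sqrt{25409} + 1\right) = - 37877 \left(1 + \sqrt{25409}\right) = -37877 - 37877 \sqrt{25409}$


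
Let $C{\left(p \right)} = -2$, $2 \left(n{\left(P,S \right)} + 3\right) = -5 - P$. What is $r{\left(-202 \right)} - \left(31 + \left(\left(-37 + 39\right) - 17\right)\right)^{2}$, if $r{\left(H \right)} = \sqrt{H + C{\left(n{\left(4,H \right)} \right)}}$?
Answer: $-256 + 2 i \sqrt{51} \approx -256.0 + 14.283 i$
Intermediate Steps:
$n{\left(P,S \right)} = - \frac{11}{2} - \frac{P}{2}$ ($n{\left(P,S \right)} = -3 + \frac{-5 - P}{2} = -3 - \left(\frac{5}{2} + \frac{P}{2}\right) = - \frac{11}{2} - \frac{P}{2}$)
$r{\left(H \right)} = \sqrt{-2 + H}$ ($r{\left(H \right)} = \sqrt{H - 2} = \sqrt{-2 + H}$)
$r{\left(-202 \right)} - \left(31 + \left(\left(-37 + 39\right) - 17\right)\right)^{2} = \sqrt{-2 - 202} - \left(31 + \left(\left(-37 + 39\right) - 17\right)\right)^{2} = \sqrt{-204} - \left(31 + \left(2 - 17\right)\right)^{2} = 2 i \sqrt{51} - \left(31 - 15\right)^{2} = 2 i \sqrt{51} - 16^{2} = 2 i \sqrt{51} - 256 = -256 + 2 i \sqrt{51}$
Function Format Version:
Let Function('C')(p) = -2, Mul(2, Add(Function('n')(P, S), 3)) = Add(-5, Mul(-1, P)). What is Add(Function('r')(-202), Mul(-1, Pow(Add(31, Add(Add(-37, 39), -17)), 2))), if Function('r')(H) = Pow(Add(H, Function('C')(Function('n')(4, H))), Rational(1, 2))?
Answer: Add(-256, Mul(2, I, Pow(51, Rational(1, 2)))) ≈ Add(-256.00, Mul(14.283, I))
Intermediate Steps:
Function('n')(P, S) = Add(Rational(-11, 2), Mul(Rational(-1, 2), P)) (Function('n')(P, S) = Add(-3, Mul(Rational(1, 2), Add(-5, Mul(-1, P)))) = Add(-3, Add(Rational(-5, 2), Mul(Rational(-1, 2), P))) = Add(Rational(-11, 2), Mul(Rational(-1, 2), P)))
Function('r')(H) = Pow(Add(-2, H), Rational(1, 2)) (Function('r')(H) = Pow(Add(H, -2), Rational(1, 2)) = Pow(Add(-2, H), Rational(1, 2)))
Add(Function('r')(-202), Mul(-1, Pow(Add(31, Add(Add(-37, 39), -17)), 2))) = Add(Pow(Add(-2, -202), Rational(1, 2)), Mul(-1, Pow(Add(31, Add(Add(-37, 39), -17)), 2))) = Add(Pow(-204, Rational(1, 2)), Mul(-1, Pow(Add(31, Add(2, -17)), 2))) = Add(Mul(2, I, Pow(51, Rational(1, 2))), Mul(-1, Pow(Add(31, -15), 2))) = Add(Mul(2, I, Pow(51, Rational(1, 2))), Mul(-1, Pow(16, 2))) = Add(Mul(2, I, Pow(51, Rational(1, 2))), Mul(-1, 256)) = Add(Mul(2, I, Pow(51, Rational(1, 2))), -256) = Add(-256, Mul(2, I, Pow(51, Rational(1, 2))))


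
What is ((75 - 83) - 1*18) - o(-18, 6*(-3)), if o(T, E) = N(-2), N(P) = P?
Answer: -24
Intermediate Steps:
o(T, E) = -2
((75 - 83) - 1*18) - o(-18, 6*(-3)) = ((75 - 83) - 1*18) - 1*(-2) = (-8 - 18) + 2 = -26 + 2 = -24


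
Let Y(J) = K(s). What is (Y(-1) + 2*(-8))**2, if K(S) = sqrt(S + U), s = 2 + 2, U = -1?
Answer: (16 - sqrt(3))**2 ≈ 203.57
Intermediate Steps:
s = 4
K(S) = sqrt(-1 + S) (K(S) = sqrt(S - 1) = sqrt(-1 + S))
Y(J) = sqrt(3) (Y(J) = sqrt(-1 + 4) = sqrt(3))
(Y(-1) + 2*(-8))**2 = (sqrt(3) + 2*(-8))**2 = (sqrt(3) - 16)**2 = (-16 + sqrt(3))**2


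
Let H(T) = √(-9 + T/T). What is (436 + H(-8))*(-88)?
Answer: -38368 - 176*I*√2 ≈ -38368.0 - 248.9*I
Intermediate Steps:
H(T) = 2*I*√2 (H(T) = √(-9 + 1) = √(-8) = 2*I*√2)
(436 + H(-8))*(-88) = (436 + 2*I*√2)*(-88) = -38368 - 176*I*√2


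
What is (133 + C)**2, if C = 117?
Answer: 62500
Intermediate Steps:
(133 + C)**2 = (133 + 117)**2 = 250**2 = 62500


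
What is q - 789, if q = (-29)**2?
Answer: 52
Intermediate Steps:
q = 841
q - 789 = 841 - 789 = 52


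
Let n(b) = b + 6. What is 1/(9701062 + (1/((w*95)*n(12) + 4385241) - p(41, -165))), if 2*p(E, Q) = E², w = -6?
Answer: 8749962/84876569516585 ≈ 1.0309e-7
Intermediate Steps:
n(b) = 6 + b
p(E, Q) = E²/2
1/(9701062 + (1/((w*95)*n(12) + 4385241) - p(41, -165))) = 1/(9701062 + (1/((-6*95)*(6 + 12) + 4385241) - 41²/2)) = 1/(9701062 + (1/(-570*18 + 4385241) - 1681/2)) = 1/(9701062 + (1/(-10260 + 4385241) - 1*1681/2)) = 1/(9701062 + (1/4374981 - 1681/2)) = 1/(9701062 - 7354343059/8749962) = 1/(84876569516585/8749962) = 8749962/84876569516585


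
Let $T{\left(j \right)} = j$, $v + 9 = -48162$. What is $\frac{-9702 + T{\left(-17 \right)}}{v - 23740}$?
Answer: $\frac{9719}{71911} \approx 0.13515$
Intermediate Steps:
$v = -48171$ ($v = -9 - 48162 = -48171$)
$\frac{-9702 + T{\left(-17 \right)}}{v - 23740} = \frac{-9702 - 17}{-48171 - 23740} = - \frac{9719}{-71911} = \left(-9719\right) \left(- \frac{1}{71911}\right) = \frac{9719}{71911}$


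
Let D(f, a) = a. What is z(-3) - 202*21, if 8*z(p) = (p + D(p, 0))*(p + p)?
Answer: -16959/4 ≈ -4239.8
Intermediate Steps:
z(p) = p²/4 (z(p) = ((p + 0)*(p + p))/8 = (p*(2*p))/8 = (2*p²)/8 = p²/4)
z(-3) - 202*21 = (¼)*(-3)² - 202*21 = (¼)*9 - 101*42 = 9/4 - 4242 = -16959/4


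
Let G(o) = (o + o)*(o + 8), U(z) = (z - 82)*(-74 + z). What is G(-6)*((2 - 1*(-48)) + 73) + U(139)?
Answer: 753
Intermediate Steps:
U(z) = (-82 + z)*(-74 + z)
G(o) = 2*o*(8 + o) (G(o) = (2*o)*(8 + o) = 2*o*(8 + o))
G(-6)*((2 - 1*(-48)) + 73) + U(139) = (2*(-6)*(8 - 6))*((2 - 1*(-48)) + 73) + (6068 + 139**2 - 156*139) = (2*(-6)*2)*((2 + 48) + 73) + (6068 + 19321 - 21684) = -24*(50 + 73) + 3705 = -24*123 + 3705 = -2952 + 3705 = 753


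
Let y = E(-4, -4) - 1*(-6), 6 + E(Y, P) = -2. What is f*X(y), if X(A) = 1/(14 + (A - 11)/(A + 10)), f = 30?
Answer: 80/33 ≈ 2.4242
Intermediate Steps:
E(Y, P) = -8 (E(Y, P) = -6 - 2 = -8)
y = -2 (y = -8 - 1*(-6) = -8 + 6 = -2)
X(A) = 1/(14 + (-11 + A)/(10 + A))
f*X(y) = 30*((10 - 2)/(3*(43 + 5*(-2)))) = 30*((⅓)*8/(43 - 10)) = 30*((⅓)*8/33) = 30*((⅓)*(1/33)*8) = 30*(8/99) = 80/33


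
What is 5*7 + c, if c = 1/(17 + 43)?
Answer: 2101/60 ≈ 35.017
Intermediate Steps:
c = 1/60 ≈ 0.016667
5*7 + c = 5*7 + 1/60 = 35 + 1/60 = 2101/60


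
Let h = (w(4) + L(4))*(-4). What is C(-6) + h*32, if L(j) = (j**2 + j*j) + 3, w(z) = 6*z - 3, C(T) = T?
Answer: -7174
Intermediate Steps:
w(z) = -3 + 6*z
L(j) = 3 + 2*j**2 (L(j) = (j**2 + j**2) + 3 = 2*j**2 + 3 = 3 + 2*j**2)
h = -224 (h = ((-3 + 6*4) + (3 + 2*4**2))*(-4) = ((-3 + 24) + (3 + 2*16))*(-4) = (21 + (3 + 32))*(-4) = (21 + 35)*(-4) = 56*(-4) = -224)
C(-6) + h*32 = -6 - 224*32 = -6 - 7168 = -7174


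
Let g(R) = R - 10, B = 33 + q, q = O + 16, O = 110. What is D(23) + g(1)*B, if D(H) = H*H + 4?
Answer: -898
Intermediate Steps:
D(H) = 4 + H² (D(H) = H² + 4 = 4 + H²)
q = 126 (q = 110 + 16 = 126)
B = 159 (B = 33 + 126 = 159)
g(R) = -10 + R
D(23) + g(1)*B = (4 + 23²) + (-10 + 1)*159 = (4 + 529) - 9*159 = 533 - 1431 = -898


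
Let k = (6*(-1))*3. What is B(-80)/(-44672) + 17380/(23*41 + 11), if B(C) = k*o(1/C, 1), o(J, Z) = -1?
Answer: 194095547/10654272 ≈ 18.218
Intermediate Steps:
k = -18 (k = -6*3 = -18)
B(C) = 18 (B(C) = -18*(-1) = 18)
B(-80)/(-44672) + 17380/(23*41 + 11) = 18/(-44672) + 17380/(23*41 + 11) = 18*(-1/44672) + 17380/(943 + 11) = -9/22336 + 17380/954 = -9/22336 + 17380*(1/954) = -9/22336 + 8690/477 = 194095547/10654272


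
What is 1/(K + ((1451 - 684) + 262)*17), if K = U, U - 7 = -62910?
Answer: -1/45410 ≈ -2.2022e-5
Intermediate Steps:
U = -62903 (U = 7 - 62910 = -62903)
K = -62903
1/(K + ((1451 - 684) + 262)*17) = 1/(-62903 + ((1451 - 684) + 262)*17) = 1/(-62903 + (767 + 262)*17) = 1/(-62903 + 1029*17) = 1/(-62903 + 17493) = 1/(-45410) = -1/45410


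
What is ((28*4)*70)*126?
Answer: 987840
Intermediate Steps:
((28*4)*70)*126 = (112*70)*126 = 7840*126 = 987840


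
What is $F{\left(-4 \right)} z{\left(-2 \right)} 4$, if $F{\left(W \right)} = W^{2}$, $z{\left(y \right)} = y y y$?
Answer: $-512$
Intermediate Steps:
$z{\left(y \right)} = y^{3}$ ($z{\left(y \right)} = y^{2} y = y^{3}$)
$F{\left(-4 \right)} z{\left(-2 \right)} 4 = \left(-4\right)^{2} \left(-2\right)^{3} \cdot 4 = 16 \left(-8\right) 4 = \left(-128\right) 4 = -512$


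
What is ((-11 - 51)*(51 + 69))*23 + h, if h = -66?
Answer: -171186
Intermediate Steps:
((-11 - 51)*(51 + 69))*23 + h = ((-11 - 51)*(51 + 69))*23 - 66 = -62*120*23 - 66 = -7440*23 - 66 = -171120 - 66 = -171186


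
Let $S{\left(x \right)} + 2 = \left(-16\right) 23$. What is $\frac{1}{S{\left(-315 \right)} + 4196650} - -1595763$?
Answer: $\frac{6696268361641}{4196280} \approx 1.5958 \cdot 10^{6}$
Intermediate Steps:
$S{\left(x \right)} = -370$ ($S{\left(x \right)} = -2 - 368 = -370$)
$\frac{1}{S{\left(-315 \right)} + 4196650} - -1595763 = \frac{1}{-370 + 4196650} - -1595763 = \frac{1}{4196280} + 1595763 = \frac{6696268361641}{4196280}$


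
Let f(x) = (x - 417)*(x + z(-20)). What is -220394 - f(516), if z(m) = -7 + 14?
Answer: -272171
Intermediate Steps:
z(m) = 7
f(x) = (-417 + x)*(7 + x) (f(x) = (x - 417)*(x + 7) = (-417 + x)*(7 + x))
-220394 - f(516) = -220394 - (-2919 + 516² - 410*516) = -220394 - (-2919 + 266256 - 211560) = -220394 - 1*51777 = -220394 - 51777 = -272171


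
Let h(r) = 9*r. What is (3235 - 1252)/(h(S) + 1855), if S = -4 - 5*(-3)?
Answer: 1983/1954 ≈ 1.0148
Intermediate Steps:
S = 11 (S = -4 + 15 = 11)
(3235 - 1252)/(h(S) + 1855) = (3235 - 1252)/(9*11 + 1855) = 1983/(99 + 1855) = 1983/1954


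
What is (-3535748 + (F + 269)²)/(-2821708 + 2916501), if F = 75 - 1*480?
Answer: -3517252/94793 ≈ -37.105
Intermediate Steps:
F = -405 (F = 75 - 480 = -405)
(-3535748 + (F + 269)²)/(-2821708 + 2916501) = (-3535748 + (-405 + 269)²)/(-2821708 + 2916501) = (-3535748 + (-136)²)/94793 = (-3535748 + 18496)*(1/94793) = -3517252*1/94793 = -3517252/94793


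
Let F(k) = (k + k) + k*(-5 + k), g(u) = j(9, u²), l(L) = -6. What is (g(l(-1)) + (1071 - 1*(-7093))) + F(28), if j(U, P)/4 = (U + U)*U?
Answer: 9512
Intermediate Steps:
j(U, P) = 8*U² (j(U, P) = 4*((U + U)*U) = 4*((2*U)*U) = 4*(2*U²) = 8*U²)
g(u) = 648 (g(u) = 8*9² = 8*81 = 648)
F(k) = 2*k + k*(-5 + k)
(g(l(-1)) + (1071 - 1*(-7093))) + F(28) = (648 + (1071 - 1*(-7093))) + 28*(-3 + 28) = (648 + (1071 + 7093)) + 28*25 = (648 + 8164) + 700 = 8812 + 700 = 9512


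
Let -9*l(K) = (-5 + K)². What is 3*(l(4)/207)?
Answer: -1/621 ≈ -0.0016103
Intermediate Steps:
l(K) = -(-5 + K)²/9
3*(l(4)/207) = 3*(-(-5 + 4)²/9/207) = 3*(-⅑*(-1)²*(1/207)) = 3*(-⅑*1*(1/207)) = 3*(-⅑*1/207) = 3*(-1/1863) = -1/621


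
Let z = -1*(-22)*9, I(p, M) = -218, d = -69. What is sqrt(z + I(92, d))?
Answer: 2*I*sqrt(5) ≈ 4.4721*I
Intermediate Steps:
z = 198 (z = 22*9 = 198)
sqrt(z + I(92, d)) = sqrt(198 - 218) = sqrt(-20) = 2*I*sqrt(5)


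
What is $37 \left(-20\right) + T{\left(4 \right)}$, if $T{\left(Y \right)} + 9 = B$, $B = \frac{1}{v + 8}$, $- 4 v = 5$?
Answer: $- \frac{20219}{27} \approx -748.85$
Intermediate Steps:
$v = - \frac{5}{4}$ ($v = \left(- \frac{1}{4}\right) 5 = - \frac{5}{4} \approx -1.25$)
$B = \frac{4}{27}$ ($B = \frac{1}{- \frac{5}{4} + 8} = \frac{1}{\frac{27}{4}} = \frac{4}{27} \approx 0.14815$)
$T{\left(Y \right)} = - \frac{239}{27}$ ($T{\left(Y \right)} = -9 + \frac{4}{27} = - \frac{239}{27}$)
$37 \left(-20\right) + T{\left(4 \right)} = 37 \left(-20\right) - \frac{239}{27} = -740 - \frac{239}{27} = - \frac{20219}{27}$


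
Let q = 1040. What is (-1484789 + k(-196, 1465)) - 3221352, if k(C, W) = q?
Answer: -4705101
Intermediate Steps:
k(C, W) = 1040
(-1484789 + k(-196, 1465)) - 3221352 = (-1484789 + 1040) - 3221352 = -1483749 - 3221352 = -4705101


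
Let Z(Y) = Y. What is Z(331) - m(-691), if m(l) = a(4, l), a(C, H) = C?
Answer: 327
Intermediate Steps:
m(l) = 4
Z(331) - m(-691) = 331 - 1*4 = 331 - 4 = 327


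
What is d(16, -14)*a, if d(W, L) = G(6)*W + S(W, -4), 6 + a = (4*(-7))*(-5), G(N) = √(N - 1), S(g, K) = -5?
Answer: -670 + 2144*√5 ≈ 4124.1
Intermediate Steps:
G(N) = √(-1 + N)
a = 134 (a = -6 + (4*(-7))*(-5) = -6 - 28*(-5) = -6 + 140 = 134)
d(W, L) = -5 + W*√5 (d(W, L) = √(-1 + 6)*W - 5 = √5*W - 5 = W*√5 - 5 = -5 + W*√5)
d(16, -14)*a = (-5 + 16*√5)*134 = -670 + 2144*√5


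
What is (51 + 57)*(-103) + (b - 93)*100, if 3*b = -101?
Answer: -71372/3 ≈ -23791.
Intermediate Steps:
b = -101/3 (b = (⅓)*(-101) = -101/3 ≈ -33.667)
(51 + 57)*(-103) + (b - 93)*100 = (51 + 57)*(-103) + (-101/3 - 93)*100 = 108*(-103) - 380/3*100 = -11124 - 38000/3 = -71372/3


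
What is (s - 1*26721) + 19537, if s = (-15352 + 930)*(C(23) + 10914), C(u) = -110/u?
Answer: -3618818096/23 ≈ -1.5734e+8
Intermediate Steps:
s = -3618652864/23 (s = (-15352 + 930)*(-110/23 + 10914) = -14422*(-110*1/23 + 10914) = -14422*(-110/23 + 10914) = -14422*250912/23 = -3618652864/23 ≈ -1.5733e+8)
(s - 1*26721) + 19537 = (-3618652864/23 - 1*26721) + 19537 = (-3618652864/23 - 26721) + 19537 = -3619267447/23 + 19537 = -3618818096/23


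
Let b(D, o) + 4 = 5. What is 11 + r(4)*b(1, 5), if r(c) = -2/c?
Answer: 21/2 ≈ 10.500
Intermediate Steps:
b(D, o) = 1 (b(D, o) = -4 + 5 = 1)
11 + r(4)*b(1, 5) = 11 - 2/4*1 = 11 - 2*1/4*1 = 11 - 1/2*1 = 11 - 1/2 = 21/2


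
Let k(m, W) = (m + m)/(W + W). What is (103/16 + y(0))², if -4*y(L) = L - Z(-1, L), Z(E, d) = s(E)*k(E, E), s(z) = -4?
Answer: 7569/256 ≈ 29.566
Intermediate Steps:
k(m, W) = m/W (k(m, W) = (2*m)/((2*W)) = (2*m)*(1/(2*W)) = m/W)
Z(E, d) = -4 (Z(E, d) = -4*E/E = -4*1 = -4)
y(L) = -1 - L/4 (y(L) = -(L - 1*(-4))/4 = -(L + 4)/4 = -(4 + L)/4 = -1 - L/4)
(103/16 + y(0))² = (103/16 + (-1 - ¼*0))² = (103*(1/16) + (-1 + 0))² = (103/16 - 1)² = (87/16)² = 7569/256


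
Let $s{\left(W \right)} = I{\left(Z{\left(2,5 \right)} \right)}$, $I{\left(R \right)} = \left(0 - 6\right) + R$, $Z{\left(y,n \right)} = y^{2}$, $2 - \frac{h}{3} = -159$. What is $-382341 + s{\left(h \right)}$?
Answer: $-382343$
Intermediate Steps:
$h = 483$ ($h = 6 - -477 = 6 + 477 = 483$)
$I{\left(R \right)} = -6 + R$
$s{\left(W \right)} = -2$ ($s{\left(W \right)} = -6 + 2^{2} = -6 + 4 = -2$)
$-382341 + s{\left(h \right)} = -382341 - 2 = -382343$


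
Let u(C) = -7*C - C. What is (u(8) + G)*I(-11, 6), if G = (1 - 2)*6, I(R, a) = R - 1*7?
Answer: 1260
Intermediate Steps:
u(C) = -8*C
I(R, a) = -7 + R (I(R, a) = R - 7 = -7 + R)
G = -6 (G = -1*6 = -6)
(u(8) + G)*I(-11, 6) = (-8*8 - 6)*(-7 - 11) = (-64 - 6)*(-18) = -70*(-18) = 1260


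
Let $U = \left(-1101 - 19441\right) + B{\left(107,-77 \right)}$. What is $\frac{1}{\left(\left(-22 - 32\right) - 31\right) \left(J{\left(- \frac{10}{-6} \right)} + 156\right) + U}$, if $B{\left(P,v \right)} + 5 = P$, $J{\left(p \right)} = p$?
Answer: $- \frac{3}{101525} \approx -2.9549 \cdot 10^{-5}$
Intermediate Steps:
$B{\left(P,v \right)} = -5 + P$
$U = -20440$ ($U = \left(-1101 - 19441\right) + \left(-5 + 107\right) = -20542 + 102 = -20440$)
$\frac{1}{\left(\left(-22 - 32\right) - 31\right) \left(J{\left(- \frac{10}{-6} \right)} + 156\right) + U} = \frac{1}{\left(\left(-22 - 32\right) - 31\right) \left(- \frac{10}{-6} + 156\right) - 20440} = \frac{1}{\left(-54 - 31\right) \left(\left(-10\right) \left(- \frac{1}{6}\right) + 156\right) - 20440} = \frac{1}{- 85 \left(\frac{5}{3} + 156\right) - 20440} = \frac{1}{\left(-85\right) \frac{473}{3} - 20440} = \frac{1}{- \frac{40205}{3} - 20440} = \frac{1}{- \frac{101525}{3}} = - \frac{3}{101525}$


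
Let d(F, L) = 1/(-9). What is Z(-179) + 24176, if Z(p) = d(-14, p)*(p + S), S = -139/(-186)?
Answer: 40503779/1674 ≈ 24196.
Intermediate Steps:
d(F, L) = -⅑
S = 139/186 (S = -139*(-1/186) = 139/186 ≈ 0.74731)
Z(p) = -139/1674 - p/9 (Z(p) = -(p + 139/186)/9 = -(139/186 + p)/9 = -139/1674 - p/9)
Z(-179) + 24176 = (-139/1674 - ⅑*(-179)) + 24176 = (-139/1674 + 179/9) + 24176 = 33155/1674 + 24176 = 40503779/1674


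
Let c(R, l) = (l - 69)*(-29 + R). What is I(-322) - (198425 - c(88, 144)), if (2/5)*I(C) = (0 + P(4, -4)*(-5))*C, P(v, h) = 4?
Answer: -177900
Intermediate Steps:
c(R, l) = (-69 + l)*(-29 + R)
I(C) = -50*C (I(C) = 5*((0 + 4*(-5))*C)/2 = 5*((0 - 20)*C)/2 = 5*(-20*C)/2 = -50*C)
I(-322) - (198425 - c(88, 144)) = -50*(-322) - (198425 - (2001 - 69*88 - 29*144 + 88*144)) = 16100 - (198425 - (2001 - 6072 - 4176 + 12672)) = 16100 - (198425 - 1*4425) = 16100 - (198425 - 4425) = 16100 - 1*194000 = 16100 - 194000 = -177900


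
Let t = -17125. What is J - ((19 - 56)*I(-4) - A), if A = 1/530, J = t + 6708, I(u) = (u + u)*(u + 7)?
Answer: -5991649/530 ≈ -11305.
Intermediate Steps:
I(u) = 2*u*(7 + u) (I(u) = (2*u)*(7 + u) = 2*u*(7 + u))
J = -10417 (J = -17125 + 6708 = -10417)
A = 1/530 ≈ 0.0018868
J - ((19 - 56)*I(-4) - A) = -10417 - ((19 - 56)*(2*(-4)*(7 - 4)) - 1*1/530) = -10417 - (-74*(-4)*3 - 1/530) = -10417 - (-37*(-24) - 1/530) = -10417 - (888 - 1/530) = -10417 - 1*470639/530 = -10417 - 470639/530 = -5991649/530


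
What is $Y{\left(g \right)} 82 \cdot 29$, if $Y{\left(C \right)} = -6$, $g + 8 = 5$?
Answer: $-14268$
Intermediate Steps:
$g = -3$ ($g = -8 + 5 = -3$)
$Y{\left(g \right)} 82 \cdot 29 = \left(-6\right) 82 \cdot 29 = \left(-492\right) 29 = -14268$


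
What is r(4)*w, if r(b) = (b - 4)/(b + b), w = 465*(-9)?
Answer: 0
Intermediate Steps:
w = -4185
r(b) = (-4 + b)/(2*b) (r(b) = (-4 + b)/((2*b)) = (-4 + b)*(1/(2*b)) = (-4 + b)/(2*b))
r(4)*w = ((½)*(-4 + 4)/4)*(-4185) = ((½)*(¼)*0)*(-4185) = 0*(-4185) = 0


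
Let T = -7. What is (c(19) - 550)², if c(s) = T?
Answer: 310249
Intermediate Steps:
c(s) = -7
(c(19) - 550)² = (-7 - 550)² = (-557)² = 310249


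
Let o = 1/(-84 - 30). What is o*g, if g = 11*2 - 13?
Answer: -3/38 ≈ -0.078947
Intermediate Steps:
g = 9 (g = 22 - 13 = 9)
o = -1/114 (o = 1/(-114) = -1/114 ≈ -0.0087719)
o*g = -1/114*9 = -3/38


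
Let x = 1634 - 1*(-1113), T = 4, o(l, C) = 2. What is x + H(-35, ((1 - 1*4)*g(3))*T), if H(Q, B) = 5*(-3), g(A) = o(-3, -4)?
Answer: 2732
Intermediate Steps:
g(A) = 2
x = 2747 (x = 1634 + 1113 = 2747)
H(Q, B) = -15
x + H(-35, ((1 - 1*4)*g(3))*T) = 2747 - 15 = 2732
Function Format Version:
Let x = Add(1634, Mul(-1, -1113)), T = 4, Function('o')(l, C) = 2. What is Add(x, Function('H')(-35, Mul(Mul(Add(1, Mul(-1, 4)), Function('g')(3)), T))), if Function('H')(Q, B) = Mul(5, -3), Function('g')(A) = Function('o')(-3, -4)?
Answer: 2732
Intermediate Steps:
Function('g')(A) = 2
x = 2747 (x = Add(1634, 1113) = 2747)
Function('H')(Q, B) = -15
Add(x, Function('H')(-35, Mul(Mul(Add(1, Mul(-1, 4)), Function('g')(3)), T))) = Add(2747, -15) = 2732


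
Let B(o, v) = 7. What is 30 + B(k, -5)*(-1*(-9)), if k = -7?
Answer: 93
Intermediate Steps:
30 + B(k, -5)*(-1*(-9)) = 30 + 7*(-1*(-9)) = 30 + 7*9 = 30 + 63 = 93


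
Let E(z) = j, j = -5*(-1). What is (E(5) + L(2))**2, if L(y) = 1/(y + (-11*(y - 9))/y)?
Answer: 165649/6561 ≈ 25.248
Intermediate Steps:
j = 5
E(z) = 5
L(y) = 1/(y + (99 - 11*y)/y) (L(y) = 1/(y + (-11*(-9 + y))/y) = 1/(y + (99 - 11*y)/y))
(E(5) + L(2))**2 = (5 + 2/(99 + 2**2 - 11*2))**2 = (5 + 2/(99 + 4 - 22))**2 = (5 + 2/81)**2 = (407/81)**2 = 165649/6561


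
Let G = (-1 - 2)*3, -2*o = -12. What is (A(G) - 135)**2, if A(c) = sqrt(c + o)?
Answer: (135 - I*sqrt(3))**2 ≈ 18222.0 - 467.7*I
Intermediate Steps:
o = 6 (o = -1/2*(-12) = 6)
G = -9 (G = -3*3 = -9)
A(c) = sqrt(6 + c) (A(c) = sqrt(c + 6) = sqrt(6 + c))
(A(G) - 135)**2 = (sqrt(6 - 9) - 135)**2 = (sqrt(-3) - 135)**2 = (I*sqrt(3) - 135)**2 = (-135 + I*sqrt(3))**2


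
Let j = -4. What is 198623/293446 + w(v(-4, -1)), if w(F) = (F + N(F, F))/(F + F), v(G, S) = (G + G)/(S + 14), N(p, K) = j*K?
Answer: -120773/146723 ≈ -0.82314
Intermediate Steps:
N(p, K) = -4*K
v(G, S) = 2*G/(14 + S) (v(G, S) = (2*G)/(14 + S) = 2*G/(14 + S))
w(F) = -3/2 (w(F) = (F - 4*F)/(F + F) = (-3*F)/((2*F)) = (-3*F)*(1/(2*F)) = -3/2)
198623/293446 + w(v(-4, -1)) = 198623/293446 - 3/2 = -120773/146723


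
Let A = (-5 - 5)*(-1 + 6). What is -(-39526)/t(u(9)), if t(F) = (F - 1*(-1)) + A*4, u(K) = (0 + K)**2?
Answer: -19763/59 ≈ -334.97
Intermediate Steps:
A = -50 (A = -10*5 = -50)
u(K) = K**2
t(F) = -199 + F (t(F) = (F - 1*(-1)) - 50*4 = (F + 1) - 200 = (1 + F) - 200 = -199 + F)
-(-39526)/t(u(9)) = -(-39526)/(-199 + 9**2) = -(-39526)/(-199 + 81) = -(-39526)/(-118) = -(-39526)*(-1)/118 = -1*19763/59 = -19763/59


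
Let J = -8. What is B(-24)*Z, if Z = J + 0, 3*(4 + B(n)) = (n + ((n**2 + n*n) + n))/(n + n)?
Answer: 280/3 ≈ 93.333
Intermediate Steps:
B(n) = -4 + (2*n + 2*n**2)/(6*n) (B(n) = -4 + ((n + ((n**2 + n*n) + n))/(n + n))/3 = -4 + ((n + ((n**2 + n**2) + n))/((2*n)))/3 = -4 + ((n + (2*n**2 + n))*(1/(2*n)))/3 = -4 + ((n + (n + 2*n**2))*(1/(2*n)))/3 = -4 + ((2*n + 2*n**2)*(1/(2*n)))/3 = -4 + ((2*n + 2*n**2)/(2*n))/3 = -4 + (2*n + 2*n**2)/(6*n))
Z = -8 (Z = -8 + 0 = -8)
B(-24)*Z = (-11/3 + (1/3)*(-24))*(-8) = (-11/3 - 8)*(-8) = -35/3*(-8) = 280/3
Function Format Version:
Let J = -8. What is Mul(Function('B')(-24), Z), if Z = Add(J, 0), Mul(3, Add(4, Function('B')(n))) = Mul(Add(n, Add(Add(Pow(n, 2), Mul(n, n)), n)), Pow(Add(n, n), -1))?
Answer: Rational(280, 3) ≈ 93.333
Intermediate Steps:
Function('B')(n) = Add(-4, Mul(Rational(1, 6), Pow(n, -1), Add(Mul(2, n), Mul(2, Pow(n, 2))))) (Function('B')(n) = Add(-4, Mul(Rational(1, 3), Mul(Add(n, Add(Add(Pow(n, 2), Mul(n, n)), n)), Pow(Add(n, n), -1)))) = Add(-4, Mul(Rational(1, 3), Mul(Add(n, Add(Add(Pow(n, 2), Pow(n, 2)), n)), Pow(Mul(2, n), -1)))) = Add(-4, Mul(Rational(1, 3), Mul(Add(n, Add(Mul(2, Pow(n, 2)), n)), Mul(Rational(1, 2), Pow(n, -1))))) = Add(-4, Mul(Rational(1, 3), Mul(Add(n, Add(n, Mul(2, Pow(n, 2)))), Mul(Rational(1, 2), Pow(n, -1))))) = Add(-4, Mul(Rational(1, 3), Mul(Add(Mul(2, n), Mul(2, Pow(n, 2))), Mul(Rational(1, 2), Pow(n, -1))))) = Add(-4, Mul(Rational(1, 3), Mul(Rational(1, 2), Pow(n, -1), Add(Mul(2, n), Mul(2, Pow(n, 2)))))) = Add(-4, Mul(Rational(1, 6), Pow(n, -1), Add(Mul(2, n), Mul(2, Pow(n, 2))))))
Z = -8 (Z = Add(-8, 0) = -8)
Mul(Function('B')(-24), Z) = Mul(Add(Rational(-11, 3), Mul(Rational(1, 3), -24)), -8) = Mul(Add(Rational(-11, 3), -8), -8) = Mul(Rational(-35, 3), -8) = Rational(280, 3)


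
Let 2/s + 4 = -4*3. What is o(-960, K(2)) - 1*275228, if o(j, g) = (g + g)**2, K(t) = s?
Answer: -4403647/16 ≈ -2.7523e+5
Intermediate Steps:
s = -1/8 (s = 2/(-4 - 4*3) = 2/(-4 - 12) = 2/(-16) = 2*(-1/16) = -1/8 ≈ -0.12500)
K(t) = -1/8
o(j, g) = 4*g**2 (o(j, g) = (2*g)**2 = 4*g**2)
o(-960, K(2)) - 1*275228 = 4*(-1/8)**2 - 1*275228 = 4*(1/64) - 275228 = 1/16 - 275228 = -4403647/16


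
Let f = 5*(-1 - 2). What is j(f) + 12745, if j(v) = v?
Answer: 12730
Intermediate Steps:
f = -15 (f = 5*(-3) = -15)
j(f) + 12745 = -15 + 12745 = 12730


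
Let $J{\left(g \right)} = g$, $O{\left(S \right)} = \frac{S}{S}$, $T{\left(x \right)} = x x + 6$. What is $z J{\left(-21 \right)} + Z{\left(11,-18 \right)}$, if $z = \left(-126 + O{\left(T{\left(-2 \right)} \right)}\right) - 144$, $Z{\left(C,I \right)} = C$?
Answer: $5660$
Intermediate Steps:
$T{\left(x \right)} = 6 + x^{2}$ ($T{\left(x \right)} = x^{2} + 6 = 6 + x^{2}$)
$O{\left(S \right)} = 1$
$z = -269$ ($z = \left(-126 + 1\right) - 144 = -125 - 144 = -269$)
$z J{\left(-21 \right)} + Z{\left(11,-18 \right)} = \left(-269\right) \left(-21\right) + 11 = 5649 + 11 = 5660$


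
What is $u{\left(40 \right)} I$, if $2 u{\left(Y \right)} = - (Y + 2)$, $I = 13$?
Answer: $-273$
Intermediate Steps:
$u{\left(Y \right)} = -1 - \frac{Y}{2}$ ($u{\left(Y \right)} = \frac{\left(-1\right) \left(Y + 2\right)}{2} = \frac{\left(-1\right) \left(2 + Y\right)}{2} = \frac{-2 - Y}{2} = -1 - \frac{Y}{2}$)
$u{\left(40 \right)} I = \left(-1 - 20\right) 13 = \left(-21\right) 13 = -273$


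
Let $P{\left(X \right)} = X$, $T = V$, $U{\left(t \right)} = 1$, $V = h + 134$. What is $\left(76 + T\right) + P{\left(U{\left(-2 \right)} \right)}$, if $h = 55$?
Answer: $266$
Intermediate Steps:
$V = 189$ ($V = 55 + 134 = 189$)
$T = 189$
$\left(76 + T\right) + P{\left(U{\left(-2 \right)} \right)} = \left(76 + 189\right) + 1 = 265 + 1 = 266$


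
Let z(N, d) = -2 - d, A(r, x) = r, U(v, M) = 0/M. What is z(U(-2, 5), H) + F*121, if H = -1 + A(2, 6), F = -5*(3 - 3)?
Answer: -3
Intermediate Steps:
U(v, M) = 0
F = 0 (F = -5*0 = 0)
H = 1 (H = -1 + 2 = 1)
z(U(-2, 5), H) + F*121 = (-2 - 1*1) + 0*121 = (-2 - 1) + 0 = -3 + 0 = -3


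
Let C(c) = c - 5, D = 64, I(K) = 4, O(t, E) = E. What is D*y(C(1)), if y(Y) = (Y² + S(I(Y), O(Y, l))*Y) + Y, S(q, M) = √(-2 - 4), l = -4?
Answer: 768 - 256*I*√6 ≈ 768.0 - 627.07*I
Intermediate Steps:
S(q, M) = I*√6 (S(q, M) = √(-6) = I*√6)
C(c) = -5 + c
y(Y) = Y + Y² + I*Y*√6 (y(Y) = (Y² + (I*√6)*Y) + Y = (Y² + I*Y*√6) + Y = Y + Y² + I*Y*√6)
D*y(C(1)) = 64*((-5 + 1)*(1 + (-5 + 1) + I*√6)) = 64*(-4*(1 - 4 + I*√6)) = 64*(-4*(-3 + I*√6)) = 64*(12 - 4*I*√6) = 768 - 256*I*√6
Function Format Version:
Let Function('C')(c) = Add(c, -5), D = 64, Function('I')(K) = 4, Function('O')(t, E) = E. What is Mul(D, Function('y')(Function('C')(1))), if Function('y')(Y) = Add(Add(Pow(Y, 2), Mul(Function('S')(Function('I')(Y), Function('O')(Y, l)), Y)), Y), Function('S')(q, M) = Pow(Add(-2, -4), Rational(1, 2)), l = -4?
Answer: Add(768, Mul(-256, I, Pow(6, Rational(1, 2)))) ≈ Add(768.00, Mul(-627.07, I))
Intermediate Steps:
Function('S')(q, M) = Mul(I, Pow(6, Rational(1, 2))) (Function('S')(q, M) = Pow(-6, Rational(1, 2)) = Mul(I, Pow(6, Rational(1, 2))))
Function('C')(c) = Add(-5, c)
Function('y')(Y) = Add(Y, Pow(Y, 2), Mul(I, Y, Pow(6, Rational(1, 2)))) (Function('y')(Y) = Add(Add(Pow(Y, 2), Mul(Mul(I, Pow(6, Rational(1, 2))), Y)), Y) = Add(Add(Pow(Y, 2), Mul(I, Y, Pow(6, Rational(1, 2)))), Y) = Add(Y, Pow(Y, 2), Mul(I, Y, Pow(6, Rational(1, 2)))))
Mul(D, Function('y')(Function('C')(1))) = Mul(64, Mul(Add(-5, 1), Add(1, Add(-5, 1), Mul(I, Pow(6, Rational(1, 2)))))) = Mul(64, Mul(-4, Add(1, -4, Mul(I, Pow(6, Rational(1, 2)))))) = Mul(64, Mul(-4, Add(-3, Mul(I, Pow(6, Rational(1, 2)))))) = Mul(64, Add(12, Mul(-4, I, Pow(6, Rational(1, 2))))) = Add(768, Mul(-256, I, Pow(6, Rational(1, 2))))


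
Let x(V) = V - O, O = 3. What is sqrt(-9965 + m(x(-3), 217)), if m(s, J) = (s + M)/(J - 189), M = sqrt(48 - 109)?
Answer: sqrt(-1953182 + 7*I*sqrt(61))/14 ≈ 0.0013971 + 99.826*I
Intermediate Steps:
M = I*sqrt(61) (M = sqrt(-61) = I*sqrt(61) ≈ 7.8102*I)
x(V) = -3 + V (x(V) = V - 1*3 = V - 3 = -3 + V)
m(s, J) = (s + I*sqrt(61))/(-189 + J) (m(s, J) = (s + I*sqrt(61))/(J - 189) = (s + I*sqrt(61))/(-189 + J))
sqrt(-9965 + m(x(-3), 217)) = sqrt(-9965 + ((-3 - 3) + I*sqrt(61))/(-189 + 217)) = sqrt(-9965 + (-6 + I*sqrt(61))/28) = sqrt(-9965 + (-3/14 + I*sqrt(61)/28)) = sqrt(-139513/14 + I*sqrt(61)/28)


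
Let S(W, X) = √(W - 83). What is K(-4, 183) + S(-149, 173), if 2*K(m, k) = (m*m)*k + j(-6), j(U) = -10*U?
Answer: 1494 + 2*I*√58 ≈ 1494.0 + 15.232*I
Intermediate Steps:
K(m, k) = 30 + k*m²/2 (K(m, k) = ((m*m)*k - 10*(-6))/2 = (m²*k + 60)/2 = (k*m² + 60)/2 = (60 + k*m²)/2 = 30 + k*m²/2)
S(W, X) = √(-83 + W)
K(-4, 183) + S(-149, 173) = (30 + (½)*183*(-4)²) + √(-83 - 149) = (30 + (½)*183*16) + √(-232) = (30 + 1464) + 2*I*√58 = 1494 + 2*I*√58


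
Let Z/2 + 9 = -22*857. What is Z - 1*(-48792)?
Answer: 11066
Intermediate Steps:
Z = -37726 (Z = -18 + 2*(-22*857) = -18 + 2*(-1*18854) = -18 + 2*(-18854) = -18 - 37708 = -37726)
Z - 1*(-48792) = -37726 - 1*(-48792) = -37726 + 48792 = 11066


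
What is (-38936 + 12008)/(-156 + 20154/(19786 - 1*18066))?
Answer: 151360/811 ≈ 186.63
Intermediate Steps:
(-38936 + 12008)/(-156 + 20154/(19786 - 1*18066)) = -26928/(-156 + 20154/(19786 - 18066)) = -26928/(-156 + 20154/1720) = -26928/(-156 + 20154*(1/1720)) = -26928/(-156 + 10077/860) = -26928/(-124083/860) = -26928*(-860/124083) = 151360/811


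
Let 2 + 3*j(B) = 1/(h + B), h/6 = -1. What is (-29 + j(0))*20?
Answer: -5350/9 ≈ -594.44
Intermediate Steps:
h = -6 (h = 6*(-1) = -6)
j(B) = -2/3 + 1/(3*(-6 + B))
(-29 + j(0))*20 = (-29 + (13 - 2*0)/(3*(-6 + 0)))*20 = (-29 + (1/3)*(13 + 0)/(-6))*20 = (-29 + (1/3)*(-1/6)*13)*20 = (-29 - 13/18)*20 = -535/18*20 = -5350/9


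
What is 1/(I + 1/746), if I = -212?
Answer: -746/158151 ≈ -0.0047170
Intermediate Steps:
1/(I + 1/746) = 1/(-212 + 1/746) = 1/(-158151/746) = -746/158151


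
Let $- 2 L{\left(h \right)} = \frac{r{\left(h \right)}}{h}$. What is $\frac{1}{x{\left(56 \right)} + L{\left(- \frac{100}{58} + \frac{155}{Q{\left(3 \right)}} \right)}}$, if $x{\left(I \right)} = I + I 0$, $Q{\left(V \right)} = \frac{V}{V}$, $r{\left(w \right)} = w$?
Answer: $\frac{2}{111} \approx 0.018018$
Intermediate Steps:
$Q{\left(V \right)} = 1$
$x{\left(I \right)} = I$ ($x{\left(I \right)} = I + 0 = I$)
$L{\left(h \right)} = - \frac{1}{2}$ ($L{\left(h \right)} = - \frac{h \frac{1}{h}}{2} = \left(- \frac{1}{2}\right) 1 = - \frac{1}{2}$)
$\frac{1}{x{\left(56 \right)} + L{\left(- \frac{100}{58} + \frac{155}{Q{\left(3 \right)}} \right)}} = \frac{1}{56 - \frac{1}{2}} = \frac{1}{\frac{111}{2}} = \frac{2}{111}$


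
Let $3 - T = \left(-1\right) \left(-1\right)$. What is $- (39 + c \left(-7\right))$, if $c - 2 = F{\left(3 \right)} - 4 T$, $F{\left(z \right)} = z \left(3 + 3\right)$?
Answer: $45$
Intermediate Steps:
$T = 2$ ($T = 3 - \left(-1\right) \left(-1\right) = 3 - 1 = 2$)
$F{\left(z \right)} = 6 z$ ($F{\left(z \right)} = z 6 = 6 z$)
$c = 12$ ($c = 2 + \left(6 \cdot 3 - 8\right) = 2 + \left(18 - 8\right) = 2 + 10 = 12$)
$- (39 + c \left(-7\right)) = - (39 + 12 \left(-7\right)) = - (39 - 84) = \left(-1\right) \left(-45\right) = 45$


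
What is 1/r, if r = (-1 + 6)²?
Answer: 1/25 ≈ 0.040000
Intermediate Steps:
r = 25 (r = 5² = 25)
1/r = 1/25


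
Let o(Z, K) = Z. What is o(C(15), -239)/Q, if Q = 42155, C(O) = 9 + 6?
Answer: 3/8431 ≈ 0.00035583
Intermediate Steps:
C(O) = 15
o(C(15), -239)/Q = 15/42155 = 15*(1/42155) = 3/8431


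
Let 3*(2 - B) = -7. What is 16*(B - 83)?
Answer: -3776/3 ≈ -1258.7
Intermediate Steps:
B = 13/3 (B = 2 - ⅓*(-7) = 2 + 7/3 = 13/3 ≈ 4.3333)
16*(B - 83) = 16*(13/3 - 83) = 16*(-236/3) = -3776/3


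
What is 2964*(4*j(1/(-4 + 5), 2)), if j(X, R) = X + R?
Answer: 35568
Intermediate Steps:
j(X, R) = R + X
2964*(4*j(1/(-4 + 5), 2)) = 2964*(4*(2 + 1/(-4 + 5))) = 2964*(4*(2 + 1/1)) = 2964*(4*(2 + 1)) = 2964*(4*3) = 2964*12 = 35568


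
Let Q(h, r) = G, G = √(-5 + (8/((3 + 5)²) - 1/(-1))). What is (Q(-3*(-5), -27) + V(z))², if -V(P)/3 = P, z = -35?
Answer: (420 + I*√62)²/16 ≈ 11021.0 + 413.39*I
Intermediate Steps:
V(P) = -3*P
G = I*√62/4 (G = √(-5 + (8/(8²) - 1*(-1))) = √(-5 + (8/64 + 1)) = √(-5 + (8*(1/64) + 1)) = √(-5 + (⅛ + 1)) = √(-5 + 9/8) = √(-31/8) = I*√62/4 ≈ 1.9685*I)
Q(h, r) = I*√62/4
(Q(-3*(-5), -27) + V(z))² = (I*√62/4 - 3*(-35))² = (I*√62/4 + 105)² = (105 + I*√62/4)²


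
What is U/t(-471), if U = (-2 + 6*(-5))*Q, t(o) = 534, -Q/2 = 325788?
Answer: 3475072/89 ≈ 39046.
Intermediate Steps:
Q = -651576 (Q = -2*325788 = -651576)
U = 20850432 (U = (-2 + 6*(-5))*(-651576) = (-2 - 30)*(-651576) = -32*(-651576) = 20850432)
U/t(-471) = 20850432/534 = 20850432*(1/534) = 3475072/89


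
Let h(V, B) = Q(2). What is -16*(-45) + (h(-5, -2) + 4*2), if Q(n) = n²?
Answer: 732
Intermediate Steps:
h(V, B) = 4 (h(V, B) = 2² = 4)
-16*(-45) + (h(-5, -2) + 4*2) = -16*(-45) + (4 + 4*2) = 720 + (4 + 8) = 720 + 12 = 732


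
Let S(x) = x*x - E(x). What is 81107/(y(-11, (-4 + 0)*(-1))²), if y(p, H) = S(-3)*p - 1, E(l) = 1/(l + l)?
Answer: 224604/28717 ≈ 7.8213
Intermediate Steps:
E(l) = 1/(2*l)
S(x) = x² - 1/(2*x) (S(x) = x*x - 1/(2*x) = x² - 1/(2*x))
y(p, H) = -1 + 55*p/6 (y(p, H) = ((-½ + (-3)³)/(-3))*p - 1 = (-(-½ - 27)/3)*p - 1 = (-⅓*(-55/2))*p - 1 = 55*p/6 - 1 = -1 + 55*p/6)
81107/(y(-11, (-4 + 0)*(-1))²) = 81107/((-1 + (55/6)*(-11))²) = 81107/((-1 - 605/6)²) = 81107/((-611/6)²) = 81107/(373321/36) = 81107*(36/373321) = 224604/28717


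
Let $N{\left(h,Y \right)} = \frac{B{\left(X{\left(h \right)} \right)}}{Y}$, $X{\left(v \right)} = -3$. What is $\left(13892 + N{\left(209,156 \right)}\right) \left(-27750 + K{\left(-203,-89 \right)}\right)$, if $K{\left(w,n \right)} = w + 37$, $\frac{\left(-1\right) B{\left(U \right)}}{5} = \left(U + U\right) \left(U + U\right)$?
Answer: $- \frac{5041099196}{13} \approx -3.8778 \cdot 10^{8}$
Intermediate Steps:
$B{\left(U \right)} = - 20 U^{2}$ ($B{\left(U \right)} = - 5 \left(U + U\right) \left(U + U\right) = - 5 \cdot 2 U 2 U = - 5 \cdot 4 U^{2} = - 20 U^{2}$)
$K{\left(w,n \right)} = 37 + w$
$N{\left(h,Y \right)} = - \frac{180}{Y}$ ($N{\left(h,Y \right)} = \frac{\left(-20\right) \left(-3\right)^{2}}{Y} = \frac{\left(-20\right) 9}{Y} = - \frac{180}{Y}$)
$\left(13892 + N{\left(209,156 \right)}\right) \left(-27750 + K{\left(-203,-89 \right)}\right) = \left(13892 - \frac{180}{156}\right) \left(-27750 + \left(37 - 203\right)\right) = \left(13892 - \frac{15}{13}\right) \left(-27750 - 166\right) = \left(13892 - \frac{15}{13}\right) \left(-27916\right) = \frac{180581}{13} \left(-27916\right) = - \frac{5041099196}{13}$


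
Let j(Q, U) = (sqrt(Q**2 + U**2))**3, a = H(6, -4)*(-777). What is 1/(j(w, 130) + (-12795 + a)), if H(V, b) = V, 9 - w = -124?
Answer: 17457/41381937531620 + 34589*sqrt(34589)/41381937531620 ≈ 1.5587e-7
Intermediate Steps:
w = 133 (w = 9 - 1*(-124) = 9 + 124 = 133)
a = -4662 (a = 6*(-777) = -4662)
j(Q, U) = (Q**2 + U**2)**(3/2)
1/(j(w, 130) + (-12795 + a)) = 1/((133**2 + 130**2)**(3/2) + (-12795 - 4662)) = 1/((17689 + 16900)**(3/2) - 17457) = 1/(34589**(3/2) - 17457) = 1/(34589*sqrt(34589) - 17457) = 1/(-17457 + 34589*sqrt(34589))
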